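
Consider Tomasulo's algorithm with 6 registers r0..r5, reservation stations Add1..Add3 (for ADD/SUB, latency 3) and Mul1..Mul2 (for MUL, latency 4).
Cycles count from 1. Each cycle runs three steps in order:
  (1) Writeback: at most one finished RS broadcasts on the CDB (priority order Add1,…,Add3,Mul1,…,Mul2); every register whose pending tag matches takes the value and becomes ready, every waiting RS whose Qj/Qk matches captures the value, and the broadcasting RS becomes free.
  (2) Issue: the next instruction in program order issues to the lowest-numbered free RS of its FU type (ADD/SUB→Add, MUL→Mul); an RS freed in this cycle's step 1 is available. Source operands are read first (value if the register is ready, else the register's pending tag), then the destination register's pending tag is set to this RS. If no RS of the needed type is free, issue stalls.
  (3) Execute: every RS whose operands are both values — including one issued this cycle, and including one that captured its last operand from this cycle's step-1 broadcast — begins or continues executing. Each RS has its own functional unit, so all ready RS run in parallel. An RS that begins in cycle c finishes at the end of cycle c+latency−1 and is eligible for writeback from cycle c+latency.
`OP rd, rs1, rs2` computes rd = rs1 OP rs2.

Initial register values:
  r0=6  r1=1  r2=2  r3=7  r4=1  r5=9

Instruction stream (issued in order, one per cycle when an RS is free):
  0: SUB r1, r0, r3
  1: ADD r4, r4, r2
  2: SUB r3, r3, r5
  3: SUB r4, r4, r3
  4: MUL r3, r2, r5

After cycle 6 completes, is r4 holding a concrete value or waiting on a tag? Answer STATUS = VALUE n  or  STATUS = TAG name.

c1: issue SUB r1<-Add1 | r0:6,r1:Add1,r2:2,r3:7,r4:1,r5:9
c2: issue ADD r4<-Add2 | r0:6,r1:Add1,r2:2,r3:7,r4:Add2,r5:9
c3: issue SUB r3<-Add3 | r0:6,r1:Add1,r2:2,r3:Add3,r4:Add2,r5:9
c4: CDB Add1=-1; issue SUB r4<-Add1 | r0:6,r1:-1,r2:2,r3:Add3,r4:Add1,r5:9
c5: CDB Add2=3; issue MUL r3<-Mul1 | r0:6,r1:-1,r2:2,r3:Mul1,r4:Add1,r5:9
c6: CDB Add3=-2 | r0:6,r1:-1,r2:2,r3:Mul1,r4:Add1,r5:9

STATUS = TAG Add1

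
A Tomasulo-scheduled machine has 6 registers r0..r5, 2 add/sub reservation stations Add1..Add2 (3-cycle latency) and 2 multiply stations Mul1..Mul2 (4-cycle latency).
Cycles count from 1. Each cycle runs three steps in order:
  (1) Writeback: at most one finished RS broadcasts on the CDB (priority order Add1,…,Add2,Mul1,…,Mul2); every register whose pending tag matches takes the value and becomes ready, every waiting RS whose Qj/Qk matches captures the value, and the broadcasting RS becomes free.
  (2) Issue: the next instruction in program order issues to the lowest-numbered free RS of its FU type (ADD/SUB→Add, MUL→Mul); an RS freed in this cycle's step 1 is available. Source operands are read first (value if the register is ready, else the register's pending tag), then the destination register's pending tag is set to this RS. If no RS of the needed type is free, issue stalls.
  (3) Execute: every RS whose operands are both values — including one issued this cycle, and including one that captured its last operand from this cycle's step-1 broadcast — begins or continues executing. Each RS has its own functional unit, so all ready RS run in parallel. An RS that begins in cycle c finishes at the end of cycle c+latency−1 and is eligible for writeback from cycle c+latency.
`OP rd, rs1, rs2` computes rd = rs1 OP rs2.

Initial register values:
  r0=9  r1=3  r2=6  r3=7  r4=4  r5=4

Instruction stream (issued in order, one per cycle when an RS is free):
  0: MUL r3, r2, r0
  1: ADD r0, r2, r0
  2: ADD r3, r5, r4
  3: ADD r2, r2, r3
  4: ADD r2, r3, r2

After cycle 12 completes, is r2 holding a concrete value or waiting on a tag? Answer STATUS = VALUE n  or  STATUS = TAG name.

STATUS = VALUE 22

cycle 1: issue MUL r3<-Mul1 // r0:9,r1:3,r2:6,r3:Mul1,r4:4,r5:4
cycle 2: issue ADD r0<-Add1 // r0:Add1,r1:3,r2:6,r3:Mul1,r4:4,r5:4
cycle 3: issue ADD r3<-Add2 // r0:Add1,r1:3,r2:6,r3:Add2,r4:4,r5:4
cycle 4: stall // r0:Add1,r1:3,r2:6,r3:Add2,r4:4,r5:4
cycle 5: CDB Add1=15; issue ADD r2<-Add1 // r0:15,r1:3,r2:Add1,r3:Add2,r4:4,r5:4
cycle 6: CDB Add2=8; issue ADD r2<-Add2 // r0:15,r1:3,r2:Add2,r3:8,r4:4,r5:4
cycle 7: CDB Mul1=54 // r0:15,r1:3,r2:Add2,r3:8,r4:4,r5:4
cycle 8: - // r0:15,r1:3,r2:Add2,r3:8,r4:4,r5:4
cycle 9: CDB Add1=14 // r0:15,r1:3,r2:Add2,r3:8,r4:4,r5:4
cycle 10: - // r0:15,r1:3,r2:Add2,r3:8,r4:4,r5:4
cycle 11: - // r0:15,r1:3,r2:Add2,r3:8,r4:4,r5:4
cycle 12: CDB Add2=22 // r0:15,r1:3,r2:22,r3:8,r4:4,r5:4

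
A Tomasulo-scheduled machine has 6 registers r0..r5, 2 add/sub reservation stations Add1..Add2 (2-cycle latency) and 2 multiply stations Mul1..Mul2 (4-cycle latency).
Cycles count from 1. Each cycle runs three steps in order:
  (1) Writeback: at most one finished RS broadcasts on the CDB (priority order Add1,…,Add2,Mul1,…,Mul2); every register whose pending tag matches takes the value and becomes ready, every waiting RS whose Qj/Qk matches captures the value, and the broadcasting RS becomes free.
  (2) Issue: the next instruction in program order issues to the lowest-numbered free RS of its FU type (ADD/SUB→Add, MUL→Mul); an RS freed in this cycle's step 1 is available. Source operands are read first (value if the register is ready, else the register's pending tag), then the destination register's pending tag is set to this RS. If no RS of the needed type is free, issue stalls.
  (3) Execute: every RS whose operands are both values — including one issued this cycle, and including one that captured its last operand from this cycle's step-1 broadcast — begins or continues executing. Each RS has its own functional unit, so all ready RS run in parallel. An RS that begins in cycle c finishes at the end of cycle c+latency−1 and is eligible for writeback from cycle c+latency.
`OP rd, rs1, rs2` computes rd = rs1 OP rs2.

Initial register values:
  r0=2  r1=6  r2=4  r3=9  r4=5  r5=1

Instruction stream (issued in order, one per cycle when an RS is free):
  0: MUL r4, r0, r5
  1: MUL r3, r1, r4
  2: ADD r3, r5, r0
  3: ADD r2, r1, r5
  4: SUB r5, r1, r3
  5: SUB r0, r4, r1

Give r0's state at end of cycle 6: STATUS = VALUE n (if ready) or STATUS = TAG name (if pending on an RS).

STATUS = TAG Add2

cycle 1: issue MUL r4<-Mul1 // r0:2,r1:6,r2:4,r3:9,r4:Mul1,r5:1
cycle 2: issue MUL r3<-Mul2 // r0:2,r1:6,r2:4,r3:Mul2,r4:Mul1,r5:1
cycle 3: issue ADD r3<-Add1 // r0:2,r1:6,r2:4,r3:Add1,r4:Mul1,r5:1
cycle 4: issue ADD r2<-Add2 // r0:2,r1:6,r2:Add2,r3:Add1,r4:Mul1,r5:1
cycle 5: CDB Add1=3; issue SUB r5<-Add1 // r0:2,r1:6,r2:Add2,r3:3,r4:Mul1,r5:Add1
cycle 6: CDB Add2=7; issue SUB r0<-Add2 // r0:Add2,r1:6,r2:7,r3:3,r4:Mul1,r5:Add1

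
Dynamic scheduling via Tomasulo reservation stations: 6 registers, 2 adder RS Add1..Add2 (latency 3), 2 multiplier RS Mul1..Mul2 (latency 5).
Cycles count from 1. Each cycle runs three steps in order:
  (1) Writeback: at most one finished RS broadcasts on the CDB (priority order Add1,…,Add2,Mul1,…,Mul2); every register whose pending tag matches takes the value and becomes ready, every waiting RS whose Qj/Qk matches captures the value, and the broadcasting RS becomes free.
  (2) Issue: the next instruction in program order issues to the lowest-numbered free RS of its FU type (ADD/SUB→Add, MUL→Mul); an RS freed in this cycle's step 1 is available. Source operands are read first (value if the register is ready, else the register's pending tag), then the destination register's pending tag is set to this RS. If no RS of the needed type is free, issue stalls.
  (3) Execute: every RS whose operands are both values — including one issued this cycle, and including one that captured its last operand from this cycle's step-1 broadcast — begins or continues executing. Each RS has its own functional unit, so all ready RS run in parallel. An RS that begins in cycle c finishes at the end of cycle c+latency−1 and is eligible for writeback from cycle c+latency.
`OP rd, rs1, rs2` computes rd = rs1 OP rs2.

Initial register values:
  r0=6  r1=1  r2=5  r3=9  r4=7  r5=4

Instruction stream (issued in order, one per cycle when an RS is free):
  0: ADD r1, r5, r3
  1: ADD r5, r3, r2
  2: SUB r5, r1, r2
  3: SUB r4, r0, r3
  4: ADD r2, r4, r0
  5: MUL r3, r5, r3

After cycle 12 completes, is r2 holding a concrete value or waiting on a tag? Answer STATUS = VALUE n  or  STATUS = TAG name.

  c1: issue ADD r1<-Add1  regs: r0:6,r1:Add1,r2:5,r3:9,r4:7,r5:4
  c2: issue ADD r5<-Add2  regs: r0:6,r1:Add1,r2:5,r3:9,r4:7,r5:Add2
  c3: stall  regs: r0:6,r1:Add1,r2:5,r3:9,r4:7,r5:Add2
  c4: CDB Add1=13; issue SUB r5<-Add1  regs: r0:6,r1:13,r2:5,r3:9,r4:7,r5:Add1
  c5: CDB Add2=14; issue SUB r4<-Add2  regs: r0:6,r1:13,r2:5,r3:9,r4:Add2,r5:Add1
  c6: stall  regs: r0:6,r1:13,r2:5,r3:9,r4:Add2,r5:Add1
  c7: CDB Add1=8; issue ADD r2<-Add1  regs: r0:6,r1:13,r2:Add1,r3:9,r4:Add2,r5:8
  c8: CDB Add2=-3; issue MUL r3<-Mul1  regs: r0:6,r1:13,r2:Add1,r3:Mul1,r4:-3,r5:8
  c9: -  regs: r0:6,r1:13,r2:Add1,r3:Mul1,r4:-3,r5:8
  c10: -  regs: r0:6,r1:13,r2:Add1,r3:Mul1,r4:-3,r5:8
  c11: CDB Add1=3  regs: r0:6,r1:13,r2:3,r3:Mul1,r4:-3,r5:8
  c12: -  regs: r0:6,r1:13,r2:3,r3:Mul1,r4:-3,r5:8

STATUS = VALUE 3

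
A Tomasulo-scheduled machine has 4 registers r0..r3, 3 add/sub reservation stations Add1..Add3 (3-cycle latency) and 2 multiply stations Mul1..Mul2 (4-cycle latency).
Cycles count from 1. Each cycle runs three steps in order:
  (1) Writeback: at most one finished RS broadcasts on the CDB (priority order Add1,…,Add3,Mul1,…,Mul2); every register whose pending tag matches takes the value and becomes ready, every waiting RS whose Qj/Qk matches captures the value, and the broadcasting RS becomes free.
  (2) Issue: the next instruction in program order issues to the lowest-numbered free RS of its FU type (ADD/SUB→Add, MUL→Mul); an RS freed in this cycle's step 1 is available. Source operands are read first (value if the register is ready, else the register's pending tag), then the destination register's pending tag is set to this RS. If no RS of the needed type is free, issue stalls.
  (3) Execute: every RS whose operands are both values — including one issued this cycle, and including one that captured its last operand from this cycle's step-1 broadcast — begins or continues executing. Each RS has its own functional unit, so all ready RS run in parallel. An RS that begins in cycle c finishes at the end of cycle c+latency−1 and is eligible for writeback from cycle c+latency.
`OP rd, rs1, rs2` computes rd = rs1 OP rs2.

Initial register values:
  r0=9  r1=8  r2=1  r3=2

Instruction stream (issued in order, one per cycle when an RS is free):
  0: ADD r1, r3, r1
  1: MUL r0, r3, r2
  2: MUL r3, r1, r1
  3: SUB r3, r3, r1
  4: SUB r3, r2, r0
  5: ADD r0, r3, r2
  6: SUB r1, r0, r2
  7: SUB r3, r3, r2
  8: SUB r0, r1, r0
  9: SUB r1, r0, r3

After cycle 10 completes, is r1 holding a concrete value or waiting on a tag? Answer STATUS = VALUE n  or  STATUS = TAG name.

STATUS = TAG Add2

  c1: issue ADD r1<-Add1  regs: r0:9,r1:Add1,r2:1,r3:2
  c2: issue MUL r0<-Mul1  regs: r0:Mul1,r1:Add1,r2:1,r3:2
  c3: issue MUL r3<-Mul2  regs: r0:Mul1,r1:Add1,r2:1,r3:Mul2
  c4: CDB Add1=10; issue SUB r3<-Add1  regs: r0:Mul1,r1:10,r2:1,r3:Add1
  c5: issue SUB r3<-Add2  regs: r0:Mul1,r1:10,r2:1,r3:Add2
  c6: CDB Mul1=2; issue ADD r0<-Add3  regs: r0:Add3,r1:10,r2:1,r3:Add2
  c7: stall  regs: r0:Add3,r1:10,r2:1,r3:Add2
  c8: CDB Mul2=100; stall  regs: r0:Add3,r1:10,r2:1,r3:Add2
  c9: CDB Add2=-1; issue SUB r1<-Add2  regs: r0:Add3,r1:Add2,r2:1,r3:-1
  c10: stall  regs: r0:Add3,r1:Add2,r2:1,r3:-1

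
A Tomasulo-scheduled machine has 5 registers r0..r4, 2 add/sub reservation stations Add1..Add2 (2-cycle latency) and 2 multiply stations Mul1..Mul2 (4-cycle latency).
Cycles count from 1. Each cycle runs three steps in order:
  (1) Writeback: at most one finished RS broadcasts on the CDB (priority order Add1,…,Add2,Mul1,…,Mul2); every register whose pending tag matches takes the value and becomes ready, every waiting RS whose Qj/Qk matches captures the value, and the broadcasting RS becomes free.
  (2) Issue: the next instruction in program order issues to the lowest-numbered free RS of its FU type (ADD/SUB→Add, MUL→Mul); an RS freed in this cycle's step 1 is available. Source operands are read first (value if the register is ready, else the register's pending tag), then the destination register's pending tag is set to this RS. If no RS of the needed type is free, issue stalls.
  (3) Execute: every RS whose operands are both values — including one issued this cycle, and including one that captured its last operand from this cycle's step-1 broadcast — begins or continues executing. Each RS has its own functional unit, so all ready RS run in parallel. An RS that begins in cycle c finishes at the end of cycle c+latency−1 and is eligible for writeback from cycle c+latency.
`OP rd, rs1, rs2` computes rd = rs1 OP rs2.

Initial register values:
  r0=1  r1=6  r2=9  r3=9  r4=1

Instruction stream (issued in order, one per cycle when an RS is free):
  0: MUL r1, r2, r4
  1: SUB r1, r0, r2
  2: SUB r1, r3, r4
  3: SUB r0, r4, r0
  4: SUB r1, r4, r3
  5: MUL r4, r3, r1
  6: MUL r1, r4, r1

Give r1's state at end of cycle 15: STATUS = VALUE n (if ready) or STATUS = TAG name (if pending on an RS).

STATUS = VALUE 576

c1: issue MUL r1<-Mul1 | r0:1,r1:Mul1,r2:9,r3:9,r4:1
c2: issue SUB r1<-Add1 | r0:1,r1:Add1,r2:9,r3:9,r4:1
c3: issue SUB r1<-Add2 | r0:1,r1:Add2,r2:9,r3:9,r4:1
c4: CDB Add1=-8; issue SUB r0<-Add1 | r0:Add1,r1:Add2,r2:9,r3:9,r4:1
c5: CDB Add2=8; issue SUB r1<-Add2 | r0:Add1,r1:Add2,r2:9,r3:9,r4:1
c6: CDB Add1=0; issue MUL r4<-Mul2 | r0:0,r1:Add2,r2:9,r3:9,r4:Mul2
c7: CDB Add2=-8; stall | r0:0,r1:-8,r2:9,r3:9,r4:Mul2
c8: CDB Mul1=9; issue MUL r1<-Mul1 | r0:0,r1:Mul1,r2:9,r3:9,r4:Mul2
c9: - | r0:0,r1:Mul1,r2:9,r3:9,r4:Mul2
c10: - | r0:0,r1:Mul1,r2:9,r3:9,r4:Mul2
c11: CDB Mul2=-72 | r0:0,r1:Mul1,r2:9,r3:9,r4:-72
c12: - | r0:0,r1:Mul1,r2:9,r3:9,r4:-72
c13: - | r0:0,r1:Mul1,r2:9,r3:9,r4:-72
c14: - | r0:0,r1:Mul1,r2:9,r3:9,r4:-72
c15: CDB Mul1=576 | r0:0,r1:576,r2:9,r3:9,r4:-72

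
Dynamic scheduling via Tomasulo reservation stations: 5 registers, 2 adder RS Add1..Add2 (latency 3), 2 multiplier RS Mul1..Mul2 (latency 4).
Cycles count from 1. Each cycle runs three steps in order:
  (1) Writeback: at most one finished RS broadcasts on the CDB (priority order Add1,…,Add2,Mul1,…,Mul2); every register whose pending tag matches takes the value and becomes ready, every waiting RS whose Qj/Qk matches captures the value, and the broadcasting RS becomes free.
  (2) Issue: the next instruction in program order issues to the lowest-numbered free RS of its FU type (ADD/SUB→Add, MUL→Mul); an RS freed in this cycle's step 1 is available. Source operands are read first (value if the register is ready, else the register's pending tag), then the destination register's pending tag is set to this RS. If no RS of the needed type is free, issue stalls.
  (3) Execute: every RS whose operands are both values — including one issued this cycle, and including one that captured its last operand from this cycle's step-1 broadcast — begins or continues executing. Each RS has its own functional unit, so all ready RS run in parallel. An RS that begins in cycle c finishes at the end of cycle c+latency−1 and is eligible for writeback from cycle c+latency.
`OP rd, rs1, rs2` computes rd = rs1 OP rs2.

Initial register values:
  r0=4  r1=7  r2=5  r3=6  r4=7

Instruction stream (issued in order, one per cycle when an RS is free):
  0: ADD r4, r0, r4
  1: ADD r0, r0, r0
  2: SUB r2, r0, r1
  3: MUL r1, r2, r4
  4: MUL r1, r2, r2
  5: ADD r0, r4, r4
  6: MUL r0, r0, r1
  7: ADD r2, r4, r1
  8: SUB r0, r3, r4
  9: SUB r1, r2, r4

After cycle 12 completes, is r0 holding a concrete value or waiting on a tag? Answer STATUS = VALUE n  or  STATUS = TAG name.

STATUS = TAG Mul1

c1: issue ADD r4<-Add1 | r0:4,r1:7,r2:5,r3:6,r4:Add1
c2: issue ADD r0<-Add2 | r0:Add2,r1:7,r2:5,r3:6,r4:Add1
c3: stall | r0:Add2,r1:7,r2:5,r3:6,r4:Add1
c4: CDB Add1=11; issue SUB r2<-Add1 | r0:Add2,r1:7,r2:Add1,r3:6,r4:11
c5: CDB Add2=8; issue MUL r1<-Mul1 | r0:8,r1:Mul1,r2:Add1,r3:6,r4:11
c6: issue MUL r1<-Mul2 | r0:8,r1:Mul2,r2:Add1,r3:6,r4:11
c7: issue ADD r0<-Add2 | r0:Add2,r1:Mul2,r2:Add1,r3:6,r4:11
c8: CDB Add1=1; stall | r0:Add2,r1:Mul2,r2:1,r3:6,r4:11
c9: stall | r0:Add2,r1:Mul2,r2:1,r3:6,r4:11
c10: CDB Add2=22; stall | r0:22,r1:Mul2,r2:1,r3:6,r4:11
c11: stall | r0:22,r1:Mul2,r2:1,r3:6,r4:11
c12: CDB Mul1=11; issue MUL r0<-Mul1 | r0:Mul1,r1:Mul2,r2:1,r3:6,r4:11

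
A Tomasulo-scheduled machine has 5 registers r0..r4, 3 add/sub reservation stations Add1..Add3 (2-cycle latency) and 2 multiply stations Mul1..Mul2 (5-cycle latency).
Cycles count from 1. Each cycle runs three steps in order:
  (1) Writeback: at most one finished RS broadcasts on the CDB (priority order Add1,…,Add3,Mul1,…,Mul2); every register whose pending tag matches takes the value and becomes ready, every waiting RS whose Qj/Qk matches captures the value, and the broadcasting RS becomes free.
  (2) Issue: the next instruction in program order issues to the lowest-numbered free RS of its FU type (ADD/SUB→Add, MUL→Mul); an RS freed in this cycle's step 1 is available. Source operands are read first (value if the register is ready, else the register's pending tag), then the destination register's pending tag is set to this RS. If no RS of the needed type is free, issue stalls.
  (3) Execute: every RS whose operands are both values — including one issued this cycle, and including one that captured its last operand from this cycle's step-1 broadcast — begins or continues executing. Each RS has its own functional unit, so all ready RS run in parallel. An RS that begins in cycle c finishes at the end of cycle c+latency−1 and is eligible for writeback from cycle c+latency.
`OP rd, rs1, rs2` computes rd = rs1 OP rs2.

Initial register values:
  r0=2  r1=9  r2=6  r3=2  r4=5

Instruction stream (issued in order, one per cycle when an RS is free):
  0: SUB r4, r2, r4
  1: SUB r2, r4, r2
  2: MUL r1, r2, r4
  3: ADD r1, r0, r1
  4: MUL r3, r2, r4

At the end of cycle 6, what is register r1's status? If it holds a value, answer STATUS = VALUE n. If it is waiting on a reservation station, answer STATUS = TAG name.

STATUS = TAG Add1

  c1: issue SUB r4<-Add1  regs: r0:2,r1:9,r2:6,r3:2,r4:Add1
  c2: issue SUB r2<-Add2  regs: r0:2,r1:9,r2:Add2,r3:2,r4:Add1
  c3: CDB Add1=1; issue MUL r1<-Mul1  regs: r0:2,r1:Mul1,r2:Add2,r3:2,r4:1
  c4: issue ADD r1<-Add1  regs: r0:2,r1:Add1,r2:Add2,r3:2,r4:1
  c5: CDB Add2=-5; issue MUL r3<-Mul2  regs: r0:2,r1:Add1,r2:-5,r3:Mul2,r4:1
  c6: -  regs: r0:2,r1:Add1,r2:-5,r3:Mul2,r4:1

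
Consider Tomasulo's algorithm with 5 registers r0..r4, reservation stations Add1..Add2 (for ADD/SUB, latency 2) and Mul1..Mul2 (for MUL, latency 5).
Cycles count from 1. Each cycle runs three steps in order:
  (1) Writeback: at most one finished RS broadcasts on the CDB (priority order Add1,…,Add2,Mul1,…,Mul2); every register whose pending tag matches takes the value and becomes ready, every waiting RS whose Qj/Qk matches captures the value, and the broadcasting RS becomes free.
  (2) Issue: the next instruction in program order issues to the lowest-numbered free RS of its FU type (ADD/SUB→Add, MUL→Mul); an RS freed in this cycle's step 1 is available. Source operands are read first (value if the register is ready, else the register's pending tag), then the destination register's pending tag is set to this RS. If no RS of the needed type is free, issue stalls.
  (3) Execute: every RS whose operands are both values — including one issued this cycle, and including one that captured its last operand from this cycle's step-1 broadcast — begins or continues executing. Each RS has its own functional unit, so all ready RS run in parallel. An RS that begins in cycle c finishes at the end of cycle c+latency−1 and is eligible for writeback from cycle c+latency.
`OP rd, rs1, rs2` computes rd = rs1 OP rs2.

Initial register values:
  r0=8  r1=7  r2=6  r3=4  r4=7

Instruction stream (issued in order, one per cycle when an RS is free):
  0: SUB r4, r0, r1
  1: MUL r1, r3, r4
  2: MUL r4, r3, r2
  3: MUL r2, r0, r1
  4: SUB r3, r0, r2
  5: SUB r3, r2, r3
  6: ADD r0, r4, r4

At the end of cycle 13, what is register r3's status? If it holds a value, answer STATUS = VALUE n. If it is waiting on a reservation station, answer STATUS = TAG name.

STATUS = TAG Add2

cycle 1: issue SUB r4<-Add1 // r0:8,r1:7,r2:6,r3:4,r4:Add1
cycle 2: issue MUL r1<-Mul1 // r0:8,r1:Mul1,r2:6,r3:4,r4:Add1
cycle 3: CDB Add1=1; issue MUL r4<-Mul2 // r0:8,r1:Mul1,r2:6,r3:4,r4:Mul2
cycle 4: stall // r0:8,r1:Mul1,r2:6,r3:4,r4:Mul2
cycle 5: stall // r0:8,r1:Mul1,r2:6,r3:4,r4:Mul2
cycle 6: stall // r0:8,r1:Mul1,r2:6,r3:4,r4:Mul2
cycle 7: stall // r0:8,r1:Mul1,r2:6,r3:4,r4:Mul2
cycle 8: CDB Mul1=4; issue MUL r2<-Mul1 // r0:8,r1:4,r2:Mul1,r3:4,r4:Mul2
cycle 9: CDB Mul2=24; issue SUB r3<-Add1 // r0:8,r1:4,r2:Mul1,r3:Add1,r4:24
cycle 10: issue SUB r3<-Add2 // r0:8,r1:4,r2:Mul1,r3:Add2,r4:24
cycle 11: stall // r0:8,r1:4,r2:Mul1,r3:Add2,r4:24
cycle 12: stall // r0:8,r1:4,r2:Mul1,r3:Add2,r4:24
cycle 13: CDB Mul1=32; stall // r0:8,r1:4,r2:32,r3:Add2,r4:24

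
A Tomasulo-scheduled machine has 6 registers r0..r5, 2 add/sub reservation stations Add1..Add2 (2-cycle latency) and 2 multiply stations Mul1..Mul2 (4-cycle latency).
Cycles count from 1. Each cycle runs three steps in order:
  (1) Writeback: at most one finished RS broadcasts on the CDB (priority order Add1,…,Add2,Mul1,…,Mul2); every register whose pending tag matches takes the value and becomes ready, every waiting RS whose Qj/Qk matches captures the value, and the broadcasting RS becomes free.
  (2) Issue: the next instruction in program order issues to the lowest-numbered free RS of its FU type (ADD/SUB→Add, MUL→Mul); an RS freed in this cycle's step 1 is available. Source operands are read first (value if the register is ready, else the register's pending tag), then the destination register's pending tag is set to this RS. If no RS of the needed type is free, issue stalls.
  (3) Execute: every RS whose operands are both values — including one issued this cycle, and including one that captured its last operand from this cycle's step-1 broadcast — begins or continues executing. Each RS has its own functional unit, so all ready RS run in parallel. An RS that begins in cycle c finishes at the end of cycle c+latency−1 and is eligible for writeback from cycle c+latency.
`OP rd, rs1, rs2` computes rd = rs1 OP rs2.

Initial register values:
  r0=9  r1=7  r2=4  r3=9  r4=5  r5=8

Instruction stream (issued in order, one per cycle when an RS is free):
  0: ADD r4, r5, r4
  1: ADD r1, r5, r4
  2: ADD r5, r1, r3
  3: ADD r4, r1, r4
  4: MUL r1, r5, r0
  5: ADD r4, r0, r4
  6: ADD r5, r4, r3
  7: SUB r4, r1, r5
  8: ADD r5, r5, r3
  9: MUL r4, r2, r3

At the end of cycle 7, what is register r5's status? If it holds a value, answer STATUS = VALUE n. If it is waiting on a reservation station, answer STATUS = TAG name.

STATUS = VALUE 30

c1: issue ADD r4<-Add1 | r0:9,r1:7,r2:4,r3:9,r4:Add1,r5:8
c2: issue ADD r1<-Add2 | r0:9,r1:Add2,r2:4,r3:9,r4:Add1,r5:8
c3: CDB Add1=13; issue ADD r5<-Add1 | r0:9,r1:Add2,r2:4,r3:9,r4:13,r5:Add1
c4: stall | r0:9,r1:Add2,r2:4,r3:9,r4:13,r5:Add1
c5: CDB Add2=21; issue ADD r4<-Add2 | r0:9,r1:21,r2:4,r3:9,r4:Add2,r5:Add1
c6: issue MUL r1<-Mul1 | r0:9,r1:Mul1,r2:4,r3:9,r4:Add2,r5:Add1
c7: CDB Add1=30; issue ADD r4<-Add1 | r0:9,r1:Mul1,r2:4,r3:9,r4:Add1,r5:30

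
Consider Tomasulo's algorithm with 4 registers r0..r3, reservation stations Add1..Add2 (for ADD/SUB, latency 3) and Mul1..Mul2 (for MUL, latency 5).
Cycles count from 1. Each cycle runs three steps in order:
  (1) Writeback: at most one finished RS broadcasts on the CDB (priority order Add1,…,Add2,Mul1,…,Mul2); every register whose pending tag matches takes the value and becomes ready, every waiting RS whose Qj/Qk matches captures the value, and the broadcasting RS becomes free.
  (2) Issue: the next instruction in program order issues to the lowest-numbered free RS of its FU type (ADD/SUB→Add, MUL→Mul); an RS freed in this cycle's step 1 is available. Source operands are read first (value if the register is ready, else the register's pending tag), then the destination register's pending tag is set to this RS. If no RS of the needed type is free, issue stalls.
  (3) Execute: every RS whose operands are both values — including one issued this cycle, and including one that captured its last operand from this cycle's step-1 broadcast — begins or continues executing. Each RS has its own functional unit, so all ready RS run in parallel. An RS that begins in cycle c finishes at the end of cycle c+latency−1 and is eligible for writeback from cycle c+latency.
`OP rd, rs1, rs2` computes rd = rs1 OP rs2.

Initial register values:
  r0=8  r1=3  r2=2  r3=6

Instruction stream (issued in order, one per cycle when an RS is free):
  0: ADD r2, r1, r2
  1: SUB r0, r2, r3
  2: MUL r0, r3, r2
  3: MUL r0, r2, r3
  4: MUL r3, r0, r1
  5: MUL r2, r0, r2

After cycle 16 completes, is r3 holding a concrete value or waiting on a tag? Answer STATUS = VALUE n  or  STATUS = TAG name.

cycle 1: issue ADD r2<-Add1 // r0:8,r1:3,r2:Add1,r3:6
cycle 2: issue SUB r0<-Add2 // r0:Add2,r1:3,r2:Add1,r3:6
cycle 3: issue MUL r0<-Mul1 // r0:Mul1,r1:3,r2:Add1,r3:6
cycle 4: CDB Add1=5; issue MUL r0<-Mul2 // r0:Mul2,r1:3,r2:5,r3:6
cycle 5: stall // r0:Mul2,r1:3,r2:5,r3:6
cycle 6: stall // r0:Mul2,r1:3,r2:5,r3:6
cycle 7: CDB Add2=-1; stall // r0:Mul2,r1:3,r2:5,r3:6
cycle 8: stall // r0:Mul2,r1:3,r2:5,r3:6
cycle 9: CDB Mul1=30; issue MUL r3<-Mul1 // r0:Mul2,r1:3,r2:5,r3:Mul1
cycle 10: CDB Mul2=30; issue MUL r2<-Mul2 // r0:30,r1:3,r2:Mul2,r3:Mul1
cycle 11: - // r0:30,r1:3,r2:Mul2,r3:Mul1
cycle 12: - // r0:30,r1:3,r2:Mul2,r3:Mul1
cycle 13: - // r0:30,r1:3,r2:Mul2,r3:Mul1
cycle 14: - // r0:30,r1:3,r2:Mul2,r3:Mul1
cycle 15: CDB Mul1=90 // r0:30,r1:3,r2:Mul2,r3:90
cycle 16: CDB Mul2=150 // r0:30,r1:3,r2:150,r3:90

STATUS = VALUE 90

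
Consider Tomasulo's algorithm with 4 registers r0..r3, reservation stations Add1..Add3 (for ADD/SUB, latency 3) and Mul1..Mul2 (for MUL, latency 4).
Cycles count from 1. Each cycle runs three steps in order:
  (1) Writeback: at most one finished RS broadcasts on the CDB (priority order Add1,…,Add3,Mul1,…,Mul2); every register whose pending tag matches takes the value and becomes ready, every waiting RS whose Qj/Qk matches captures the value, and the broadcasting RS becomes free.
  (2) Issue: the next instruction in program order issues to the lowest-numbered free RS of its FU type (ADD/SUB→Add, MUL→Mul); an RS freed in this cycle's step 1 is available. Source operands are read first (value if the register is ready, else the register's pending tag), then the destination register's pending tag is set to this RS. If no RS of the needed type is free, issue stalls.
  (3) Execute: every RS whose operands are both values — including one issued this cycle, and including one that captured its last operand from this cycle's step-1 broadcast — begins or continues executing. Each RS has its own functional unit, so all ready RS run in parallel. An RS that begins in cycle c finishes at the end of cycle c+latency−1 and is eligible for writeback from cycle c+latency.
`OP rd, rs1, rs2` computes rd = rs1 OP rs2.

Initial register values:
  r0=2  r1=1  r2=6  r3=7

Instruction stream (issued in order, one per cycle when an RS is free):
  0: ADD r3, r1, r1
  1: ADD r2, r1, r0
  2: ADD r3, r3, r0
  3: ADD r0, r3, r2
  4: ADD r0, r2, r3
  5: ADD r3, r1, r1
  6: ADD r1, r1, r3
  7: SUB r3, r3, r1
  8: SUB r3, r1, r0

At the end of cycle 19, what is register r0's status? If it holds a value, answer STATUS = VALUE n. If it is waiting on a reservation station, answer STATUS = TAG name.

cycle 1: issue ADD r3<-Add1 // r0:2,r1:1,r2:6,r3:Add1
cycle 2: issue ADD r2<-Add2 // r0:2,r1:1,r2:Add2,r3:Add1
cycle 3: issue ADD r3<-Add3 // r0:2,r1:1,r2:Add2,r3:Add3
cycle 4: CDB Add1=2; issue ADD r0<-Add1 // r0:Add1,r1:1,r2:Add2,r3:Add3
cycle 5: CDB Add2=3; issue ADD r0<-Add2 // r0:Add2,r1:1,r2:3,r3:Add3
cycle 6: stall // r0:Add2,r1:1,r2:3,r3:Add3
cycle 7: CDB Add3=4; issue ADD r3<-Add3 // r0:Add2,r1:1,r2:3,r3:Add3
cycle 8: stall // r0:Add2,r1:1,r2:3,r3:Add3
cycle 9: stall // r0:Add2,r1:1,r2:3,r3:Add3
cycle 10: CDB Add1=7; issue ADD r1<-Add1 // r0:Add2,r1:Add1,r2:3,r3:Add3
cycle 11: CDB Add2=7; issue SUB r3<-Add2 // r0:7,r1:Add1,r2:3,r3:Add2
cycle 12: CDB Add3=2; issue SUB r3<-Add3 // r0:7,r1:Add1,r2:3,r3:Add3
cycle 13: - // r0:7,r1:Add1,r2:3,r3:Add3
cycle 14: - // r0:7,r1:Add1,r2:3,r3:Add3
cycle 15: CDB Add1=3 // r0:7,r1:3,r2:3,r3:Add3
cycle 16: - // r0:7,r1:3,r2:3,r3:Add3
cycle 17: - // r0:7,r1:3,r2:3,r3:Add3
cycle 18: CDB Add2=-1 // r0:7,r1:3,r2:3,r3:Add3
cycle 19: CDB Add3=-4 // r0:7,r1:3,r2:3,r3:-4

STATUS = VALUE 7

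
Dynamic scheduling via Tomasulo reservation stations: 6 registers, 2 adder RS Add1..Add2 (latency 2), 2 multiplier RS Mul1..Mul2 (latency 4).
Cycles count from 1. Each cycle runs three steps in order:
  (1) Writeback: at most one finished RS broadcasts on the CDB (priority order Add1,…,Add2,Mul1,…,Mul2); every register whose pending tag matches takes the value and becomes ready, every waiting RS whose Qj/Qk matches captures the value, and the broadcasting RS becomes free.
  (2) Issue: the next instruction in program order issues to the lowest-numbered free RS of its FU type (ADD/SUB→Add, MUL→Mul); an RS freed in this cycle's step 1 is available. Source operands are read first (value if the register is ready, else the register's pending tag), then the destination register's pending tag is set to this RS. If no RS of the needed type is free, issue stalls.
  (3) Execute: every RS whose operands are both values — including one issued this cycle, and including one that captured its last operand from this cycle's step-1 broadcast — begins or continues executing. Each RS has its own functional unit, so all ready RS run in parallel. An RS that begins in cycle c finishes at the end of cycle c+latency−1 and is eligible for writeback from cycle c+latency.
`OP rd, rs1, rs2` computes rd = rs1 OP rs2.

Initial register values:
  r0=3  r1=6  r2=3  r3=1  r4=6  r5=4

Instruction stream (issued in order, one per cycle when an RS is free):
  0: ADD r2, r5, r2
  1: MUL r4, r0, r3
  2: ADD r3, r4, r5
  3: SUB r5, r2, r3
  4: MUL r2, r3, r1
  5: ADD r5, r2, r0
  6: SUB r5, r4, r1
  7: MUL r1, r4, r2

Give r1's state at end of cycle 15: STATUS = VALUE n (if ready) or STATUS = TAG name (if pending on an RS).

c1: issue ADD r2<-Add1 | r0:3,r1:6,r2:Add1,r3:1,r4:6,r5:4
c2: issue MUL r4<-Mul1 | r0:3,r1:6,r2:Add1,r3:1,r4:Mul1,r5:4
c3: CDB Add1=7; issue ADD r3<-Add1 | r0:3,r1:6,r2:7,r3:Add1,r4:Mul1,r5:4
c4: issue SUB r5<-Add2 | r0:3,r1:6,r2:7,r3:Add1,r4:Mul1,r5:Add2
c5: issue MUL r2<-Mul2 | r0:3,r1:6,r2:Mul2,r3:Add1,r4:Mul1,r5:Add2
c6: CDB Mul1=3; stall | r0:3,r1:6,r2:Mul2,r3:Add1,r4:3,r5:Add2
c7: stall | r0:3,r1:6,r2:Mul2,r3:Add1,r4:3,r5:Add2
c8: CDB Add1=7; issue ADD r5<-Add1 | r0:3,r1:6,r2:Mul2,r3:7,r4:3,r5:Add1
c9: stall | r0:3,r1:6,r2:Mul2,r3:7,r4:3,r5:Add1
c10: CDB Add2=0; issue SUB r5<-Add2 | r0:3,r1:6,r2:Mul2,r3:7,r4:3,r5:Add2
c11: issue MUL r1<-Mul1 | r0:3,r1:Mul1,r2:Mul2,r3:7,r4:3,r5:Add2
c12: CDB Add2=-3 | r0:3,r1:Mul1,r2:Mul2,r3:7,r4:3,r5:-3
c13: CDB Mul2=42 | r0:3,r1:Mul1,r2:42,r3:7,r4:3,r5:-3
c14: - | r0:3,r1:Mul1,r2:42,r3:7,r4:3,r5:-3
c15: CDB Add1=45 | r0:3,r1:Mul1,r2:42,r3:7,r4:3,r5:-3

STATUS = TAG Mul1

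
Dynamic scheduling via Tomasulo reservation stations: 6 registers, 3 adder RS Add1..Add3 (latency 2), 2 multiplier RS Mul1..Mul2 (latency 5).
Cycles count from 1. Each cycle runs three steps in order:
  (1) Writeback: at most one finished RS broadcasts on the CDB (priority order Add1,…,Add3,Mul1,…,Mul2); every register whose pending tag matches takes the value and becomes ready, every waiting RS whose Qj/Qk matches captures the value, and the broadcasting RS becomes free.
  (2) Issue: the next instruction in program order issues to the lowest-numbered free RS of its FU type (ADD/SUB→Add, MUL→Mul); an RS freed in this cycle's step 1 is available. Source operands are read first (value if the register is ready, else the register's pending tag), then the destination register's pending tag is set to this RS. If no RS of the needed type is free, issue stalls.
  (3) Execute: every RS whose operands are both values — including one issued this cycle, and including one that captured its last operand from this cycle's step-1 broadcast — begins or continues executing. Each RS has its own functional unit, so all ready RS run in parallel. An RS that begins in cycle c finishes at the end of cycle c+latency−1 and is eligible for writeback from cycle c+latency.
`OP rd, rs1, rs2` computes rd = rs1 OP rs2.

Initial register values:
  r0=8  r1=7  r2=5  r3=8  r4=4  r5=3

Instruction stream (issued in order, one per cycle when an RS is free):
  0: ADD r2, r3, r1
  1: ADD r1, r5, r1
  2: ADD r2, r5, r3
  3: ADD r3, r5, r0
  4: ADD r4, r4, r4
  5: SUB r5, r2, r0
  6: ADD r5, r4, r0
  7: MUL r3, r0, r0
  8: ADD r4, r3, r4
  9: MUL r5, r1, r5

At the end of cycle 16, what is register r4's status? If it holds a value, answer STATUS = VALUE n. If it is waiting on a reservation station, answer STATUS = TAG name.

STATUS = VALUE 72

c1: issue ADD r2<-Add1 | r0:8,r1:7,r2:Add1,r3:8,r4:4,r5:3
c2: issue ADD r1<-Add2 | r0:8,r1:Add2,r2:Add1,r3:8,r4:4,r5:3
c3: CDB Add1=15; issue ADD r2<-Add1 | r0:8,r1:Add2,r2:Add1,r3:8,r4:4,r5:3
c4: CDB Add2=10; issue ADD r3<-Add2 | r0:8,r1:10,r2:Add1,r3:Add2,r4:4,r5:3
c5: CDB Add1=11; issue ADD r4<-Add1 | r0:8,r1:10,r2:11,r3:Add2,r4:Add1,r5:3
c6: CDB Add2=11; issue SUB r5<-Add2 | r0:8,r1:10,r2:11,r3:11,r4:Add1,r5:Add2
c7: CDB Add1=8; issue ADD r5<-Add1 | r0:8,r1:10,r2:11,r3:11,r4:8,r5:Add1
c8: CDB Add2=3; issue MUL r3<-Mul1 | r0:8,r1:10,r2:11,r3:Mul1,r4:8,r5:Add1
c9: CDB Add1=16; issue ADD r4<-Add1 | r0:8,r1:10,r2:11,r3:Mul1,r4:Add1,r5:16
c10: issue MUL r5<-Mul2 | r0:8,r1:10,r2:11,r3:Mul1,r4:Add1,r5:Mul2
c11: - | r0:8,r1:10,r2:11,r3:Mul1,r4:Add1,r5:Mul2
c12: - | r0:8,r1:10,r2:11,r3:Mul1,r4:Add1,r5:Mul2
c13: CDB Mul1=64 | r0:8,r1:10,r2:11,r3:64,r4:Add1,r5:Mul2
c14: - | r0:8,r1:10,r2:11,r3:64,r4:Add1,r5:Mul2
c15: CDB Add1=72 | r0:8,r1:10,r2:11,r3:64,r4:72,r5:Mul2
c16: CDB Mul2=160 | r0:8,r1:10,r2:11,r3:64,r4:72,r5:160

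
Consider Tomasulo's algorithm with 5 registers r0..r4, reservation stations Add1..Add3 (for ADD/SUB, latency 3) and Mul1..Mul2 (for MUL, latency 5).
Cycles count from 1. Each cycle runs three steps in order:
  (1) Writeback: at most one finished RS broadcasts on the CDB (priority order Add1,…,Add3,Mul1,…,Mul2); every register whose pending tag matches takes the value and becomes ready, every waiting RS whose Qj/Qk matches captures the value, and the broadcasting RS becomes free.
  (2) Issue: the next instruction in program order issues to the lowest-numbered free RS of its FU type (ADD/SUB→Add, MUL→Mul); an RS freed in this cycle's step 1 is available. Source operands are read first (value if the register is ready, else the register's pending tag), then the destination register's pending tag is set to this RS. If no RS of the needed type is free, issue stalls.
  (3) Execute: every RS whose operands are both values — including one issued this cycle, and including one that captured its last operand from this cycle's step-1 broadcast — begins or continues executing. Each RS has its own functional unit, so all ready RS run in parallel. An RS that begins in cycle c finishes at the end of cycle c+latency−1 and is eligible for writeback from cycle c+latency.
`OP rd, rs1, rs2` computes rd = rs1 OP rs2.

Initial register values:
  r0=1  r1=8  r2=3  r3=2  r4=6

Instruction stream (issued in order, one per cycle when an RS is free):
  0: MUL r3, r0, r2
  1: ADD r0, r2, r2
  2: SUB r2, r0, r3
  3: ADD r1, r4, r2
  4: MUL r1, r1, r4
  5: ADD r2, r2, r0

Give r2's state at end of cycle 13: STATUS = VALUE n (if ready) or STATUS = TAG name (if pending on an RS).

STATUS = VALUE 9

cycle 1: issue MUL r3<-Mul1 // r0:1,r1:8,r2:3,r3:Mul1,r4:6
cycle 2: issue ADD r0<-Add1 // r0:Add1,r1:8,r2:3,r3:Mul1,r4:6
cycle 3: issue SUB r2<-Add2 // r0:Add1,r1:8,r2:Add2,r3:Mul1,r4:6
cycle 4: issue ADD r1<-Add3 // r0:Add1,r1:Add3,r2:Add2,r3:Mul1,r4:6
cycle 5: CDB Add1=6; issue MUL r1<-Mul2 // r0:6,r1:Mul2,r2:Add2,r3:Mul1,r4:6
cycle 6: CDB Mul1=3; issue ADD r2<-Add1 // r0:6,r1:Mul2,r2:Add1,r3:3,r4:6
cycle 7: - // r0:6,r1:Mul2,r2:Add1,r3:3,r4:6
cycle 8: - // r0:6,r1:Mul2,r2:Add1,r3:3,r4:6
cycle 9: CDB Add2=3 // r0:6,r1:Mul2,r2:Add1,r3:3,r4:6
cycle 10: - // r0:6,r1:Mul2,r2:Add1,r3:3,r4:6
cycle 11: - // r0:6,r1:Mul2,r2:Add1,r3:3,r4:6
cycle 12: CDB Add1=9 // r0:6,r1:Mul2,r2:9,r3:3,r4:6
cycle 13: CDB Add3=9 // r0:6,r1:Mul2,r2:9,r3:3,r4:6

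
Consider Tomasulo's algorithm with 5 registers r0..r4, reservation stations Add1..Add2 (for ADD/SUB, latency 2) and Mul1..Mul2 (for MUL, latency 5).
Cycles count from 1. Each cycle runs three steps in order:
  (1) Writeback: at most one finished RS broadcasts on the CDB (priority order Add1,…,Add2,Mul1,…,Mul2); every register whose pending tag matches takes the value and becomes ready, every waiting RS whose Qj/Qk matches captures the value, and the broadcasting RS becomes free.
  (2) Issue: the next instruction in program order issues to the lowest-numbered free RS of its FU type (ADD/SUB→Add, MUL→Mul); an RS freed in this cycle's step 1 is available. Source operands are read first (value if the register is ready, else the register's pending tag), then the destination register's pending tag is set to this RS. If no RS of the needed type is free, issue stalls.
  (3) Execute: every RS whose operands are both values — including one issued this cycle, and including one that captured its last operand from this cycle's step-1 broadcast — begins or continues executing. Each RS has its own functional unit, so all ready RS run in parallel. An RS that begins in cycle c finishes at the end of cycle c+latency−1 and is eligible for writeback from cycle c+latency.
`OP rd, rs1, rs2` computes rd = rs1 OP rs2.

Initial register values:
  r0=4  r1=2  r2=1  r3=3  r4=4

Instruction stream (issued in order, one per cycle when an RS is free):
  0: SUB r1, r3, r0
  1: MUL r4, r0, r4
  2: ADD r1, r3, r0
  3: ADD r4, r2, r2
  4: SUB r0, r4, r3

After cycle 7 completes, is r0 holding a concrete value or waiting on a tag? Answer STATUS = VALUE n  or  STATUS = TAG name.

cycle 1: issue SUB r1<-Add1 // r0:4,r1:Add1,r2:1,r3:3,r4:4
cycle 2: issue MUL r4<-Mul1 // r0:4,r1:Add1,r2:1,r3:3,r4:Mul1
cycle 3: CDB Add1=-1; issue ADD r1<-Add1 // r0:4,r1:Add1,r2:1,r3:3,r4:Mul1
cycle 4: issue ADD r4<-Add2 // r0:4,r1:Add1,r2:1,r3:3,r4:Add2
cycle 5: CDB Add1=7; issue SUB r0<-Add1 // r0:Add1,r1:7,r2:1,r3:3,r4:Add2
cycle 6: CDB Add2=2 // r0:Add1,r1:7,r2:1,r3:3,r4:2
cycle 7: CDB Mul1=16 // r0:Add1,r1:7,r2:1,r3:3,r4:2

STATUS = TAG Add1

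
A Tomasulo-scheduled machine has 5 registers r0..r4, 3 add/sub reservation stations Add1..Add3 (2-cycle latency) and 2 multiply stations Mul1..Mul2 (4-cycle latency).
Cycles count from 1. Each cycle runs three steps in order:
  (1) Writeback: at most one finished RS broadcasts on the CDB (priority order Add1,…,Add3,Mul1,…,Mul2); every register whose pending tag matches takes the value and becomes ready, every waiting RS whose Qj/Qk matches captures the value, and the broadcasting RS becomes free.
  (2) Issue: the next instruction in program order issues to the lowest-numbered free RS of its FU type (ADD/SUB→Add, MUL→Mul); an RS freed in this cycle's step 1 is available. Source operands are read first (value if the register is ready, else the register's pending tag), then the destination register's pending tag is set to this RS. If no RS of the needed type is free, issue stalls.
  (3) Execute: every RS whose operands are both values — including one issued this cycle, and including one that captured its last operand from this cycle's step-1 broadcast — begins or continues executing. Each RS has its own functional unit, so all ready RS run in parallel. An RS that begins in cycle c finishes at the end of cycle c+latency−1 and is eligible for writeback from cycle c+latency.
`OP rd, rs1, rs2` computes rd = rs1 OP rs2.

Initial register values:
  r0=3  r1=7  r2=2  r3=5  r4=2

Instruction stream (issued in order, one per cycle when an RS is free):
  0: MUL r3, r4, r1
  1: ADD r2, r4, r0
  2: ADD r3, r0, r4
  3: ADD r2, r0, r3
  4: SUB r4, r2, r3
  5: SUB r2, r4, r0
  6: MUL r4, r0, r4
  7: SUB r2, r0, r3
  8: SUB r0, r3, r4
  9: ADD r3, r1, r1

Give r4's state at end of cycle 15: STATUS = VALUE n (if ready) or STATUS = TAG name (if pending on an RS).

STATUS = VALUE 9

  c1: issue MUL r3<-Mul1  regs: r0:3,r1:7,r2:2,r3:Mul1,r4:2
  c2: issue ADD r2<-Add1  regs: r0:3,r1:7,r2:Add1,r3:Mul1,r4:2
  c3: issue ADD r3<-Add2  regs: r0:3,r1:7,r2:Add1,r3:Add2,r4:2
  c4: CDB Add1=5; issue ADD r2<-Add1  regs: r0:3,r1:7,r2:Add1,r3:Add2,r4:2
  c5: CDB Add2=5; issue SUB r4<-Add2  regs: r0:3,r1:7,r2:Add1,r3:5,r4:Add2
  c6: CDB Mul1=14; issue SUB r2<-Add3  regs: r0:3,r1:7,r2:Add3,r3:5,r4:Add2
  c7: CDB Add1=8; issue MUL r4<-Mul1  regs: r0:3,r1:7,r2:Add3,r3:5,r4:Mul1
  c8: issue SUB r2<-Add1  regs: r0:3,r1:7,r2:Add1,r3:5,r4:Mul1
  c9: CDB Add2=3; issue SUB r0<-Add2  regs: r0:Add2,r1:7,r2:Add1,r3:5,r4:Mul1
  c10: CDB Add1=-2; issue ADD r3<-Add1  regs: r0:Add2,r1:7,r2:-2,r3:Add1,r4:Mul1
  c11: CDB Add3=0  regs: r0:Add2,r1:7,r2:-2,r3:Add1,r4:Mul1
  c12: CDB Add1=14  regs: r0:Add2,r1:7,r2:-2,r3:14,r4:Mul1
  c13: CDB Mul1=9  regs: r0:Add2,r1:7,r2:-2,r3:14,r4:9
  c14: -  regs: r0:Add2,r1:7,r2:-2,r3:14,r4:9
  c15: CDB Add2=-4  regs: r0:-4,r1:7,r2:-2,r3:14,r4:9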